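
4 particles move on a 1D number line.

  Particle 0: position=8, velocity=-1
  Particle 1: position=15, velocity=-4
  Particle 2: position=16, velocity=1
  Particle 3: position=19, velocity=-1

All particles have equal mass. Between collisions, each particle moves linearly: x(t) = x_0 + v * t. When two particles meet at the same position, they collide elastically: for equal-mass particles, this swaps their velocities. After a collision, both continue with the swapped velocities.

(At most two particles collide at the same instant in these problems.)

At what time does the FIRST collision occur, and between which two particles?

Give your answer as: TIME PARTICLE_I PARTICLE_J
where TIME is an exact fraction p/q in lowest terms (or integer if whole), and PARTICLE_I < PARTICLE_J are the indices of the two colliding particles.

Pair (0,1): pos 8,15 vel -1,-4 -> gap=7, closing at 3/unit, collide at t=7/3
Pair (1,2): pos 15,16 vel -4,1 -> not approaching (rel speed -5 <= 0)
Pair (2,3): pos 16,19 vel 1,-1 -> gap=3, closing at 2/unit, collide at t=3/2
Earliest collision: t=3/2 between 2 and 3

Answer: 3/2 2 3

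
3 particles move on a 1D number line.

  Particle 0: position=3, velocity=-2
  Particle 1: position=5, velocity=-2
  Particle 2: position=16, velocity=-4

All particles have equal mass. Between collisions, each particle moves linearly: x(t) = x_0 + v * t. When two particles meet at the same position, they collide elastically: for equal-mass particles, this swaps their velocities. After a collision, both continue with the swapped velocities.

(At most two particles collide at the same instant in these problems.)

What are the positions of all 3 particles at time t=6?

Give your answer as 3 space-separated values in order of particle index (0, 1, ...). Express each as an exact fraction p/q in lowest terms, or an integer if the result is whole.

Collision at t=11/2: particles 1 and 2 swap velocities; positions: p0=-8 p1=-6 p2=-6; velocities now: v0=-2 v1=-4 v2=-2
Advance to t=6 (no further collisions before then); velocities: v0=-2 v1=-4 v2=-2; positions = -9 -8 -7

Answer: -9 -8 -7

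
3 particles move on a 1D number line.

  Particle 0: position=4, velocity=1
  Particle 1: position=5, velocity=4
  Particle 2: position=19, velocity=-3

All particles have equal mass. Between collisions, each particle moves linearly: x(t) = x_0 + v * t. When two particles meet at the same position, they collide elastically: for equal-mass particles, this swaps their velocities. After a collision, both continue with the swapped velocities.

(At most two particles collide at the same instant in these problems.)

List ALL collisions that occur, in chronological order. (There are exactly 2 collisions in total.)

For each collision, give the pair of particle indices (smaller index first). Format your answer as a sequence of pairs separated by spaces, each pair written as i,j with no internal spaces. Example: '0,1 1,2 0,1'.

Collision at t=2: particles 1 and 2 swap velocities; positions: p0=6 p1=13 p2=13; velocities now: v0=1 v1=-3 v2=4
Collision at t=15/4: particles 0 and 1 swap velocities; positions: p0=31/4 p1=31/4 p2=20; velocities now: v0=-3 v1=1 v2=4

Answer: 1,2 0,1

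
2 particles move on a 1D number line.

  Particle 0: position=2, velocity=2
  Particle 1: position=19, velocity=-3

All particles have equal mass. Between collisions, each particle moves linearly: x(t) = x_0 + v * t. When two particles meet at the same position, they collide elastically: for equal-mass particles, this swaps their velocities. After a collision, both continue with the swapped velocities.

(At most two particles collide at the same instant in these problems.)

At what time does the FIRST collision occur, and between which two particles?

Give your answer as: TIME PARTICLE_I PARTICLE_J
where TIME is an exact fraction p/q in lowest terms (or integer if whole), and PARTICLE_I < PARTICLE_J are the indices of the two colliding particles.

Pair (0,1): pos 2,19 vel 2,-3 -> gap=17, closing at 5/unit, collide at t=17/5
Earliest collision: t=17/5 between 0 and 1

Answer: 17/5 0 1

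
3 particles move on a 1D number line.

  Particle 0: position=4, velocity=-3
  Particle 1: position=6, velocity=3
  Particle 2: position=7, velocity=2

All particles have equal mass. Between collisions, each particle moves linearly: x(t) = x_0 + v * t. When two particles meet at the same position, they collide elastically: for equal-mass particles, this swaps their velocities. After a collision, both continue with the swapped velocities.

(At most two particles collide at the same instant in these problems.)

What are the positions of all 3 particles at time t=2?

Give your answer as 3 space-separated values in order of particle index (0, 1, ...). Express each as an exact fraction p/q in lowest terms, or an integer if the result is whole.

Answer: -2 11 12

Derivation:
Collision at t=1: particles 1 and 2 swap velocities; positions: p0=1 p1=9 p2=9; velocities now: v0=-3 v1=2 v2=3
Advance to t=2 (no further collisions before then); velocities: v0=-3 v1=2 v2=3; positions = -2 11 12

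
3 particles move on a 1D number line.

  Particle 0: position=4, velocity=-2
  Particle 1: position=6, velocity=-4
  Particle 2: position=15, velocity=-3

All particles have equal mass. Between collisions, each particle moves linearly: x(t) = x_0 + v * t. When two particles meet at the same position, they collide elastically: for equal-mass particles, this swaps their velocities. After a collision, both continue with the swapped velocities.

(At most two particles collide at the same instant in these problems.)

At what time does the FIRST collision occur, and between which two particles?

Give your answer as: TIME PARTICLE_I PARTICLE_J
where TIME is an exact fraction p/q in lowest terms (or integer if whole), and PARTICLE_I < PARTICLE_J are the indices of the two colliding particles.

Pair (0,1): pos 4,6 vel -2,-4 -> gap=2, closing at 2/unit, collide at t=1
Pair (1,2): pos 6,15 vel -4,-3 -> not approaching (rel speed -1 <= 0)
Earliest collision: t=1 between 0 and 1

Answer: 1 0 1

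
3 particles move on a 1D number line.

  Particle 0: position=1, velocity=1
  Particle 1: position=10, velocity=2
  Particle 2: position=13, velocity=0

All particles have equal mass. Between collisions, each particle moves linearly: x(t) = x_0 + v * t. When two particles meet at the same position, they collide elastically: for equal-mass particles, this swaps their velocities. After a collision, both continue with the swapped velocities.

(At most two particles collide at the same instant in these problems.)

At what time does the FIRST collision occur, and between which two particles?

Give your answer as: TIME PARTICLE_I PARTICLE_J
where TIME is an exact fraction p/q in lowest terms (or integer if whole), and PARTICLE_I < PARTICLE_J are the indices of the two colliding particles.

Answer: 3/2 1 2

Derivation:
Pair (0,1): pos 1,10 vel 1,2 -> not approaching (rel speed -1 <= 0)
Pair (1,2): pos 10,13 vel 2,0 -> gap=3, closing at 2/unit, collide at t=3/2
Earliest collision: t=3/2 between 1 and 2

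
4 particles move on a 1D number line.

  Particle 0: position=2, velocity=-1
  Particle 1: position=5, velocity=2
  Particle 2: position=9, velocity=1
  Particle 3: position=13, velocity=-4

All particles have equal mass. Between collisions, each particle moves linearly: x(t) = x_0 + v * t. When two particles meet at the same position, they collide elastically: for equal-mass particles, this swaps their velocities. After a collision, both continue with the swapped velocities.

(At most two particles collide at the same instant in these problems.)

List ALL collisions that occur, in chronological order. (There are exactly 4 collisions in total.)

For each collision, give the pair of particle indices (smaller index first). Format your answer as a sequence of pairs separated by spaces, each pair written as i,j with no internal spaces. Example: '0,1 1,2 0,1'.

Collision at t=4/5: particles 2 and 3 swap velocities; positions: p0=6/5 p1=33/5 p2=49/5 p3=49/5; velocities now: v0=-1 v1=2 v2=-4 v3=1
Collision at t=4/3: particles 1 and 2 swap velocities; positions: p0=2/3 p1=23/3 p2=23/3 p3=31/3; velocities now: v0=-1 v1=-4 v2=2 v3=1
Collision at t=11/3: particles 0 and 1 swap velocities; positions: p0=-5/3 p1=-5/3 p2=37/3 p3=38/3; velocities now: v0=-4 v1=-1 v2=2 v3=1
Collision at t=4: particles 2 and 3 swap velocities; positions: p0=-3 p1=-2 p2=13 p3=13; velocities now: v0=-4 v1=-1 v2=1 v3=2

Answer: 2,3 1,2 0,1 2,3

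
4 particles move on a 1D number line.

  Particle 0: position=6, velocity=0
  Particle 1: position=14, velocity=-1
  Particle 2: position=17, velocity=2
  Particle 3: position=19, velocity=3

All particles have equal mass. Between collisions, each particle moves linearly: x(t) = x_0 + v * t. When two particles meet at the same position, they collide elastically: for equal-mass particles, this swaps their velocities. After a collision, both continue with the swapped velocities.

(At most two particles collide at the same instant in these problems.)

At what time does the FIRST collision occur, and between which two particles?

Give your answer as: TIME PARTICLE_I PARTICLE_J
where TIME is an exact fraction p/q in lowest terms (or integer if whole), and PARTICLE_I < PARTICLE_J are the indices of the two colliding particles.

Pair (0,1): pos 6,14 vel 0,-1 -> gap=8, closing at 1/unit, collide at t=8
Pair (1,2): pos 14,17 vel -1,2 -> not approaching (rel speed -3 <= 0)
Pair (2,3): pos 17,19 vel 2,3 -> not approaching (rel speed -1 <= 0)
Earliest collision: t=8 between 0 and 1

Answer: 8 0 1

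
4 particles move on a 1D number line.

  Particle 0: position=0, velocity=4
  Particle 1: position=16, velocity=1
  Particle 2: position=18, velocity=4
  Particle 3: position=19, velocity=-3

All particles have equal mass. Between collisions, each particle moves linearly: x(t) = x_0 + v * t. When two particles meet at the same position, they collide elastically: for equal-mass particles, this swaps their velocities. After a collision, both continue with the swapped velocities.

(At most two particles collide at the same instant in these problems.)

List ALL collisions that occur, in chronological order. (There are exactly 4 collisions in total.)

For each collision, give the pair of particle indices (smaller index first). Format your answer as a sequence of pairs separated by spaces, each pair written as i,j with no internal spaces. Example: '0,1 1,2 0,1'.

Answer: 2,3 1,2 0,1 1,2

Derivation:
Collision at t=1/7: particles 2 and 3 swap velocities; positions: p0=4/7 p1=113/7 p2=130/7 p3=130/7; velocities now: v0=4 v1=1 v2=-3 v3=4
Collision at t=3/4: particles 1 and 2 swap velocities; positions: p0=3 p1=67/4 p2=67/4 p3=21; velocities now: v0=4 v1=-3 v2=1 v3=4
Collision at t=19/7: particles 0 and 1 swap velocities; positions: p0=76/7 p1=76/7 p2=131/7 p3=202/7; velocities now: v0=-3 v1=4 v2=1 v3=4
Collision at t=16/3: particles 1 and 2 swap velocities; positions: p0=3 p1=64/3 p2=64/3 p3=118/3; velocities now: v0=-3 v1=1 v2=4 v3=4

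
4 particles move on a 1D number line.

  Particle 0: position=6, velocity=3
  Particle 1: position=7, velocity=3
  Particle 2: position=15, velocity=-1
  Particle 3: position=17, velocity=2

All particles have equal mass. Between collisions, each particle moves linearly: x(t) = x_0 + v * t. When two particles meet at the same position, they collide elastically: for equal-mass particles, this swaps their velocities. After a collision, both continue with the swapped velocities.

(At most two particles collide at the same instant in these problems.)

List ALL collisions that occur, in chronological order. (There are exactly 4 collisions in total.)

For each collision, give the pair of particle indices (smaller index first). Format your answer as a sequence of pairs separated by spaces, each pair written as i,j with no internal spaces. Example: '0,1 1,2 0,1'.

Collision at t=2: particles 1 and 2 swap velocities; positions: p0=12 p1=13 p2=13 p3=21; velocities now: v0=3 v1=-1 v2=3 v3=2
Collision at t=9/4: particles 0 and 1 swap velocities; positions: p0=51/4 p1=51/4 p2=55/4 p3=43/2; velocities now: v0=-1 v1=3 v2=3 v3=2
Collision at t=10: particles 2 and 3 swap velocities; positions: p0=5 p1=36 p2=37 p3=37; velocities now: v0=-1 v1=3 v2=2 v3=3
Collision at t=11: particles 1 and 2 swap velocities; positions: p0=4 p1=39 p2=39 p3=40; velocities now: v0=-1 v1=2 v2=3 v3=3

Answer: 1,2 0,1 2,3 1,2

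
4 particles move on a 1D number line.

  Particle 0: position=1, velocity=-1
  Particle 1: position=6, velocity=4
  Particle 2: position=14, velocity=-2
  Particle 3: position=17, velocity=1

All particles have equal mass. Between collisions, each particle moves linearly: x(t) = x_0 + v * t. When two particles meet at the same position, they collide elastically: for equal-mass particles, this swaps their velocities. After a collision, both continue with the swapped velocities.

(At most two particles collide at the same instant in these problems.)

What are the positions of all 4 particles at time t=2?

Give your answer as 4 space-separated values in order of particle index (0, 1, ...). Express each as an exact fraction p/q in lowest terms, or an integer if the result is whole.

Answer: -1 10 14 19

Derivation:
Collision at t=4/3: particles 1 and 2 swap velocities; positions: p0=-1/3 p1=34/3 p2=34/3 p3=55/3; velocities now: v0=-1 v1=-2 v2=4 v3=1
Advance to t=2 (no further collisions before then); velocities: v0=-1 v1=-2 v2=4 v3=1; positions = -1 10 14 19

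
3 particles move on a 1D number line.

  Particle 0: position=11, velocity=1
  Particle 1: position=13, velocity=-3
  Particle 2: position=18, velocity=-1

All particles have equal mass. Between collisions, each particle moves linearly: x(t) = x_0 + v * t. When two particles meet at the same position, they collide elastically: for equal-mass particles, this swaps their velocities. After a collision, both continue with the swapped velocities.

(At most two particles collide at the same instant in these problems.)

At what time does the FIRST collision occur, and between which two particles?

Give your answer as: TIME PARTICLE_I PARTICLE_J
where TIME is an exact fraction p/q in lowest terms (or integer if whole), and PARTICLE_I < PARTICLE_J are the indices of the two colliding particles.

Pair (0,1): pos 11,13 vel 1,-3 -> gap=2, closing at 4/unit, collide at t=1/2
Pair (1,2): pos 13,18 vel -3,-1 -> not approaching (rel speed -2 <= 0)
Earliest collision: t=1/2 between 0 and 1

Answer: 1/2 0 1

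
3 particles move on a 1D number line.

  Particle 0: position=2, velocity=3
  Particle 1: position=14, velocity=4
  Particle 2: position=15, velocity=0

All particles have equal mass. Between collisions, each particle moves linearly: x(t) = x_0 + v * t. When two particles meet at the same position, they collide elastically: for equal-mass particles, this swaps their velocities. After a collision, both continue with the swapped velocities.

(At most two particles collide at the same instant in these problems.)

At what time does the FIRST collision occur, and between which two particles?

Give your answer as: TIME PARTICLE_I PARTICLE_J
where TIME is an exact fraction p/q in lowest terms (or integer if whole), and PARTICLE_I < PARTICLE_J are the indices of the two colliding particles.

Answer: 1/4 1 2

Derivation:
Pair (0,1): pos 2,14 vel 3,4 -> not approaching (rel speed -1 <= 0)
Pair (1,2): pos 14,15 vel 4,0 -> gap=1, closing at 4/unit, collide at t=1/4
Earliest collision: t=1/4 between 1 and 2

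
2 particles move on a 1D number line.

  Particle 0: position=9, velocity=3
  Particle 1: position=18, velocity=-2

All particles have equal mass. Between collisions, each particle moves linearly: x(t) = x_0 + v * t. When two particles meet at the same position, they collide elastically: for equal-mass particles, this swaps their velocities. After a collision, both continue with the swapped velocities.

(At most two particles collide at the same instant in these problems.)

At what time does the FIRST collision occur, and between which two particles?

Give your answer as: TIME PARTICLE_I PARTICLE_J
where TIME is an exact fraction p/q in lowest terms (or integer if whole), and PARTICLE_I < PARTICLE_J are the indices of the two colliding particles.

Answer: 9/5 0 1

Derivation:
Pair (0,1): pos 9,18 vel 3,-2 -> gap=9, closing at 5/unit, collide at t=9/5
Earliest collision: t=9/5 between 0 and 1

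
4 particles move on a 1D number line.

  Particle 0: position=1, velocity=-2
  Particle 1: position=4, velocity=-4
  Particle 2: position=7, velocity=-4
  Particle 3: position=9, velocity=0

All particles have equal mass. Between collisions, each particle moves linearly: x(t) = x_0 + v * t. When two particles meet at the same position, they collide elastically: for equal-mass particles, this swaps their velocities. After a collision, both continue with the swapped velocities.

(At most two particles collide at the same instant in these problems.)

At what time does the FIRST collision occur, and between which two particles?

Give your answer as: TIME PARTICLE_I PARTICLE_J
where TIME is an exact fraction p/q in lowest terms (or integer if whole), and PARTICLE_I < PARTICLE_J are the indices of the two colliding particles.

Pair (0,1): pos 1,4 vel -2,-4 -> gap=3, closing at 2/unit, collide at t=3/2
Pair (1,2): pos 4,7 vel -4,-4 -> not approaching (rel speed 0 <= 0)
Pair (2,3): pos 7,9 vel -4,0 -> not approaching (rel speed -4 <= 0)
Earliest collision: t=3/2 between 0 and 1

Answer: 3/2 0 1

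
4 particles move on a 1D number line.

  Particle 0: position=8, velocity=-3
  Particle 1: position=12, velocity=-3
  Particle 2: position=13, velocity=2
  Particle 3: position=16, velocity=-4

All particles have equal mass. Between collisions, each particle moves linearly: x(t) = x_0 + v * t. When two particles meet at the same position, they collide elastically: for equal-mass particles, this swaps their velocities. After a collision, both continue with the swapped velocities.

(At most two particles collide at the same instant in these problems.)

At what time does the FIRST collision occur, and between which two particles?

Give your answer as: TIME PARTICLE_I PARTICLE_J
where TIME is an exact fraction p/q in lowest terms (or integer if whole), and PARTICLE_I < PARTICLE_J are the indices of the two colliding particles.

Answer: 1/2 2 3

Derivation:
Pair (0,1): pos 8,12 vel -3,-3 -> not approaching (rel speed 0 <= 0)
Pair (1,2): pos 12,13 vel -3,2 -> not approaching (rel speed -5 <= 0)
Pair (2,3): pos 13,16 vel 2,-4 -> gap=3, closing at 6/unit, collide at t=1/2
Earliest collision: t=1/2 between 2 and 3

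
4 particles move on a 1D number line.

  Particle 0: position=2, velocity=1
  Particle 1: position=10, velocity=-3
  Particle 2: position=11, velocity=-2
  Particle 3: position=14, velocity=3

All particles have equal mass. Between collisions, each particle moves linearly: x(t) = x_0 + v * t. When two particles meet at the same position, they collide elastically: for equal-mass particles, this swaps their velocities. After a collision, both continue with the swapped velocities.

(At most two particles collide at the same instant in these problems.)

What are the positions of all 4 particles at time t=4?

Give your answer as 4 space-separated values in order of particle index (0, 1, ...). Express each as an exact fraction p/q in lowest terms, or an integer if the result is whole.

Answer: -2 3 6 26

Derivation:
Collision at t=2: particles 0 and 1 swap velocities; positions: p0=4 p1=4 p2=7 p3=20; velocities now: v0=-3 v1=1 v2=-2 v3=3
Collision at t=3: particles 1 and 2 swap velocities; positions: p0=1 p1=5 p2=5 p3=23; velocities now: v0=-3 v1=-2 v2=1 v3=3
Advance to t=4 (no further collisions before then); velocities: v0=-3 v1=-2 v2=1 v3=3; positions = -2 3 6 26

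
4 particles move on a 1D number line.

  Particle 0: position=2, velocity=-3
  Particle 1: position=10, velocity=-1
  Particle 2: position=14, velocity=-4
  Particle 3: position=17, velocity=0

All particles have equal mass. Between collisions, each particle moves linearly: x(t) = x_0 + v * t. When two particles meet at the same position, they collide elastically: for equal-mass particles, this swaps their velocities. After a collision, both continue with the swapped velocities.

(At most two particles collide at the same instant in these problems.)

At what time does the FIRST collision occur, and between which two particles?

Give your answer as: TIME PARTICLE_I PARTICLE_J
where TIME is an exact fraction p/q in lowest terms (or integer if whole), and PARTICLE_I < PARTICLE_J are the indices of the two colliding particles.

Answer: 4/3 1 2

Derivation:
Pair (0,1): pos 2,10 vel -3,-1 -> not approaching (rel speed -2 <= 0)
Pair (1,2): pos 10,14 vel -1,-4 -> gap=4, closing at 3/unit, collide at t=4/3
Pair (2,3): pos 14,17 vel -4,0 -> not approaching (rel speed -4 <= 0)
Earliest collision: t=4/3 between 1 and 2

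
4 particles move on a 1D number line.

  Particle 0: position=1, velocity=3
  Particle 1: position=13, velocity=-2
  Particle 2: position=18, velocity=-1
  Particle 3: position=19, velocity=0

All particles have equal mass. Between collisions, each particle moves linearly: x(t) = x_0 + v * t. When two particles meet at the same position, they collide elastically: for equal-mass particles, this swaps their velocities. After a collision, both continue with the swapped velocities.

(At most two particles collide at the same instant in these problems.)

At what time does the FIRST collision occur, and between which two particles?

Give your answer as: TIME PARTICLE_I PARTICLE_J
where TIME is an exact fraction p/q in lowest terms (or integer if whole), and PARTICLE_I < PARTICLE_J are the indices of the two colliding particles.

Pair (0,1): pos 1,13 vel 3,-2 -> gap=12, closing at 5/unit, collide at t=12/5
Pair (1,2): pos 13,18 vel -2,-1 -> not approaching (rel speed -1 <= 0)
Pair (2,3): pos 18,19 vel -1,0 -> not approaching (rel speed -1 <= 0)
Earliest collision: t=12/5 between 0 and 1

Answer: 12/5 0 1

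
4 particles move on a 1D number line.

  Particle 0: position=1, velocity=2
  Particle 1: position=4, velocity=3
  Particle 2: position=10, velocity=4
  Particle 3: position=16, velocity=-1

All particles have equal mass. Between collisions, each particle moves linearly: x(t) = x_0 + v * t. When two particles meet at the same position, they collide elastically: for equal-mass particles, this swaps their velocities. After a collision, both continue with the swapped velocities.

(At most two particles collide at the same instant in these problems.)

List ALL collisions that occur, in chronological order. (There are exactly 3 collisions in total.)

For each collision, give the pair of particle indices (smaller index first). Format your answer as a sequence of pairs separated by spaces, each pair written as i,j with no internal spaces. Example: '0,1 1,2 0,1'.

Collision at t=6/5: particles 2 and 3 swap velocities; positions: p0=17/5 p1=38/5 p2=74/5 p3=74/5; velocities now: v0=2 v1=3 v2=-1 v3=4
Collision at t=3: particles 1 and 2 swap velocities; positions: p0=7 p1=13 p2=13 p3=22; velocities now: v0=2 v1=-1 v2=3 v3=4
Collision at t=5: particles 0 and 1 swap velocities; positions: p0=11 p1=11 p2=19 p3=30; velocities now: v0=-1 v1=2 v2=3 v3=4

Answer: 2,3 1,2 0,1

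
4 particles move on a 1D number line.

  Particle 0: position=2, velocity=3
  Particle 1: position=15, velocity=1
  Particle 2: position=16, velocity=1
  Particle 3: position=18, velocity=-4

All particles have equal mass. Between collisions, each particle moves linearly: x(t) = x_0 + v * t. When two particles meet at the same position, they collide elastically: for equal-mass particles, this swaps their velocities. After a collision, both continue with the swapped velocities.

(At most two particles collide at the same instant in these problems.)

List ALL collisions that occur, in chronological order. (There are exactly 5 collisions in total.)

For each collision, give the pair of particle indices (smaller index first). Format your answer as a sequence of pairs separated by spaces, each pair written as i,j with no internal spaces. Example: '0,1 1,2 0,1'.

Collision at t=2/5: particles 2 and 3 swap velocities; positions: p0=16/5 p1=77/5 p2=82/5 p3=82/5; velocities now: v0=3 v1=1 v2=-4 v3=1
Collision at t=3/5: particles 1 and 2 swap velocities; positions: p0=19/5 p1=78/5 p2=78/5 p3=83/5; velocities now: v0=3 v1=-4 v2=1 v3=1
Collision at t=16/7: particles 0 and 1 swap velocities; positions: p0=62/7 p1=62/7 p2=121/7 p3=128/7; velocities now: v0=-4 v1=3 v2=1 v3=1
Collision at t=13/2: particles 1 and 2 swap velocities; positions: p0=-8 p1=43/2 p2=43/2 p3=45/2; velocities now: v0=-4 v1=1 v2=3 v3=1
Collision at t=7: particles 2 and 3 swap velocities; positions: p0=-10 p1=22 p2=23 p3=23; velocities now: v0=-4 v1=1 v2=1 v3=3

Answer: 2,3 1,2 0,1 1,2 2,3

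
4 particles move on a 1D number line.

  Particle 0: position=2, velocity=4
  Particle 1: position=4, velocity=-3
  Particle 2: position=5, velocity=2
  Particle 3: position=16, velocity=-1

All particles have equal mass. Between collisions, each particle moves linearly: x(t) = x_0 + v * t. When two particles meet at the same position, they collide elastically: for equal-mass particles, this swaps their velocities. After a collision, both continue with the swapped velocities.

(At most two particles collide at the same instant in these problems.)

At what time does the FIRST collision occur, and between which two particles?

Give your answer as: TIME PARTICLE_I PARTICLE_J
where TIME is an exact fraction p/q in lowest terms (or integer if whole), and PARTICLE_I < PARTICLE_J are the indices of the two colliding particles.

Pair (0,1): pos 2,4 vel 4,-3 -> gap=2, closing at 7/unit, collide at t=2/7
Pair (1,2): pos 4,5 vel -3,2 -> not approaching (rel speed -5 <= 0)
Pair (2,3): pos 5,16 vel 2,-1 -> gap=11, closing at 3/unit, collide at t=11/3
Earliest collision: t=2/7 between 0 and 1

Answer: 2/7 0 1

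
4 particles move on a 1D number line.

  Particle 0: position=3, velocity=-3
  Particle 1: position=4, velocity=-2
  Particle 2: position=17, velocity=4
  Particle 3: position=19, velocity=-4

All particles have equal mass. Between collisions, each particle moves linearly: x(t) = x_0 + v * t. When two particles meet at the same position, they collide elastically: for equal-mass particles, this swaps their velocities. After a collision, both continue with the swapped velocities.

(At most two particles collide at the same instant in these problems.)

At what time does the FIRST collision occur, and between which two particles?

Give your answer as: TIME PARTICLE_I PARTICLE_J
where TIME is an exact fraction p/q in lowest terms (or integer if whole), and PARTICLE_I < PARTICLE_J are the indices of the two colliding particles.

Answer: 1/4 2 3

Derivation:
Pair (0,1): pos 3,4 vel -3,-2 -> not approaching (rel speed -1 <= 0)
Pair (1,2): pos 4,17 vel -2,4 -> not approaching (rel speed -6 <= 0)
Pair (2,3): pos 17,19 vel 4,-4 -> gap=2, closing at 8/unit, collide at t=1/4
Earliest collision: t=1/4 between 2 and 3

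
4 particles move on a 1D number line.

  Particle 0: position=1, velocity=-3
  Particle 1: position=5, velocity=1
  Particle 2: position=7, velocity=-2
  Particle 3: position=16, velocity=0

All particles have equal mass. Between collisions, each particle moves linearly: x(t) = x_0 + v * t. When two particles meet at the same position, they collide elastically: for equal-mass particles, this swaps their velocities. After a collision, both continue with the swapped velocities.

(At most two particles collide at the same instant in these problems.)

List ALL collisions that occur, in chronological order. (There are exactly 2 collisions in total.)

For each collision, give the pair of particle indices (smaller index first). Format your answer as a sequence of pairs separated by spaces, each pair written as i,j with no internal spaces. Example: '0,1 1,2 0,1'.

Collision at t=2/3: particles 1 and 2 swap velocities; positions: p0=-1 p1=17/3 p2=17/3 p3=16; velocities now: v0=-3 v1=-2 v2=1 v3=0
Collision at t=11: particles 2 and 3 swap velocities; positions: p0=-32 p1=-15 p2=16 p3=16; velocities now: v0=-3 v1=-2 v2=0 v3=1

Answer: 1,2 2,3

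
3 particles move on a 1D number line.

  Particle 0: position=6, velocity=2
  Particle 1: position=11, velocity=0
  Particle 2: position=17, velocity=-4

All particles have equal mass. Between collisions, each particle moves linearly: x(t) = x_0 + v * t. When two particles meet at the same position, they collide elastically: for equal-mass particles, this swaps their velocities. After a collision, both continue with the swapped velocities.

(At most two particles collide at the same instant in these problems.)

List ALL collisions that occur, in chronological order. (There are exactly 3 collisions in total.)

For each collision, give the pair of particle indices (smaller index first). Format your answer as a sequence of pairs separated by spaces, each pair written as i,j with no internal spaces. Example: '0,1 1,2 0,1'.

Collision at t=3/2: particles 1 and 2 swap velocities; positions: p0=9 p1=11 p2=11; velocities now: v0=2 v1=-4 v2=0
Collision at t=11/6: particles 0 and 1 swap velocities; positions: p0=29/3 p1=29/3 p2=11; velocities now: v0=-4 v1=2 v2=0
Collision at t=5/2: particles 1 and 2 swap velocities; positions: p0=7 p1=11 p2=11; velocities now: v0=-4 v1=0 v2=2

Answer: 1,2 0,1 1,2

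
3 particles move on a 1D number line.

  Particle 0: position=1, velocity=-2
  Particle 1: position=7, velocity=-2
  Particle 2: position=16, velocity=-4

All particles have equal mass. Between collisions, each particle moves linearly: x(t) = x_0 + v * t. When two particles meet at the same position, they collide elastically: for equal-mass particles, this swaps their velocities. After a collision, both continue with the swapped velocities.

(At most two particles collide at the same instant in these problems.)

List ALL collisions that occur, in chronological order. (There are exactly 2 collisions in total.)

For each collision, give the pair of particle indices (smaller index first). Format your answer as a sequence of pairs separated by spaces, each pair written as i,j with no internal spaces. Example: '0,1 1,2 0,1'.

Answer: 1,2 0,1

Derivation:
Collision at t=9/2: particles 1 and 2 swap velocities; positions: p0=-8 p1=-2 p2=-2; velocities now: v0=-2 v1=-4 v2=-2
Collision at t=15/2: particles 0 and 1 swap velocities; positions: p0=-14 p1=-14 p2=-8; velocities now: v0=-4 v1=-2 v2=-2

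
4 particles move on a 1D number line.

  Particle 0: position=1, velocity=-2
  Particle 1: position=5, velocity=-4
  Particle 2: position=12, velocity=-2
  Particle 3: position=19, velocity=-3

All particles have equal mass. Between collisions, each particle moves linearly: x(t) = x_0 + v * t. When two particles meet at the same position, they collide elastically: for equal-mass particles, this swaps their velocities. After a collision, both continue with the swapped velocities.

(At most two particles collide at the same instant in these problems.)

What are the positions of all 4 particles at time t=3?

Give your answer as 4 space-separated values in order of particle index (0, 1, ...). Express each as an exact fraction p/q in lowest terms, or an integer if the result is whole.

Answer: -7 -5 6 10

Derivation:
Collision at t=2: particles 0 and 1 swap velocities; positions: p0=-3 p1=-3 p2=8 p3=13; velocities now: v0=-4 v1=-2 v2=-2 v3=-3
Advance to t=3 (no further collisions before then); velocities: v0=-4 v1=-2 v2=-2 v3=-3; positions = -7 -5 6 10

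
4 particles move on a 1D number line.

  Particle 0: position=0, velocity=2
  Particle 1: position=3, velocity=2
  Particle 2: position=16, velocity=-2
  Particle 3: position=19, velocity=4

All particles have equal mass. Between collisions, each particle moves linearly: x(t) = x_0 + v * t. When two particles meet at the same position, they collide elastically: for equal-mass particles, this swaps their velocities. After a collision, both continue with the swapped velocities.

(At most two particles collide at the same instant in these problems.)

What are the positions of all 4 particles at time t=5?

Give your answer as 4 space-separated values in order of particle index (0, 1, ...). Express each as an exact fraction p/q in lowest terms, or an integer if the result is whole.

Collision at t=13/4: particles 1 and 2 swap velocities; positions: p0=13/2 p1=19/2 p2=19/2 p3=32; velocities now: v0=2 v1=-2 v2=2 v3=4
Collision at t=4: particles 0 and 1 swap velocities; positions: p0=8 p1=8 p2=11 p3=35; velocities now: v0=-2 v1=2 v2=2 v3=4
Advance to t=5 (no further collisions before then); velocities: v0=-2 v1=2 v2=2 v3=4; positions = 6 10 13 39

Answer: 6 10 13 39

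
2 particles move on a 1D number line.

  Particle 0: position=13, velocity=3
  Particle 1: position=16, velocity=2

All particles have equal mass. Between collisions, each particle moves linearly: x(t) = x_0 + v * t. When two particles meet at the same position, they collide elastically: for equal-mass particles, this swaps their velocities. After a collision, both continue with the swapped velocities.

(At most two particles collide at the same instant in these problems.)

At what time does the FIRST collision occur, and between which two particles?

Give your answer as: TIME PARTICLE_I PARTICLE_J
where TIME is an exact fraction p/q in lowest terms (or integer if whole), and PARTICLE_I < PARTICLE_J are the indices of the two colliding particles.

Pair (0,1): pos 13,16 vel 3,2 -> gap=3, closing at 1/unit, collide at t=3
Earliest collision: t=3 between 0 and 1

Answer: 3 0 1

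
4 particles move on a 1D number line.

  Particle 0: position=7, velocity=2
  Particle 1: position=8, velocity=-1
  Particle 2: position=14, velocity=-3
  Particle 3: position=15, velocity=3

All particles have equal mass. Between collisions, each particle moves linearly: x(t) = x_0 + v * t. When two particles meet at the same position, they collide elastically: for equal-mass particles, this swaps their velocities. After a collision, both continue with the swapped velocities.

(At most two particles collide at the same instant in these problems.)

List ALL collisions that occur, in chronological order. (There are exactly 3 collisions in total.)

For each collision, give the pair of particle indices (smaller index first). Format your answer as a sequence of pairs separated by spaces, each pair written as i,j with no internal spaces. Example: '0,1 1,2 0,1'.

Answer: 0,1 1,2 0,1

Derivation:
Collision at t=1/3: particles 0 and 1 swap velocities; positions: p0=23/3 p1=23/3 p2=13 p3=16; velocities now: v0=-1 v1=2 v2=-3 v3=3
Collision at t=7/5: particles 1 and 2 swap velocities; positions: p0=33/5 p1=49/5 p2=49/5 p3=96/5; velocities now: v0=-1 v1=-3 v2=2 v3=3
Collision at t=3: particles 0 and 1 swap velocities; positions: p0=5 p1=5 p2=13 p3=24; velocities now: v0=-3 v1=-1 v2=2 v3=3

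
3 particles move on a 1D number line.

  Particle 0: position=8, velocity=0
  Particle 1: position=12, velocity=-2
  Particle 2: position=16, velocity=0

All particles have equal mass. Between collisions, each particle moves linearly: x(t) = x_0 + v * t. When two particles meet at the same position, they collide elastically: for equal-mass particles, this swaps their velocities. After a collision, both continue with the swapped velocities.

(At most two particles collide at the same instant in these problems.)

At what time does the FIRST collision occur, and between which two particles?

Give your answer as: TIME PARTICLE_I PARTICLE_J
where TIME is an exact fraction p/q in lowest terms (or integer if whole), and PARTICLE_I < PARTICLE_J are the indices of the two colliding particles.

Pair (0,1): pos 8,12 vel 0,-2 -> gap=4, closing at 2/unit, collide at t=2
Pair (1,2): pos 12,16 vel -2,0 -> not approaching (rel speed -2 <= 0)
Earliest collision: t=2 between 0 and 1

Answer: 2 0 1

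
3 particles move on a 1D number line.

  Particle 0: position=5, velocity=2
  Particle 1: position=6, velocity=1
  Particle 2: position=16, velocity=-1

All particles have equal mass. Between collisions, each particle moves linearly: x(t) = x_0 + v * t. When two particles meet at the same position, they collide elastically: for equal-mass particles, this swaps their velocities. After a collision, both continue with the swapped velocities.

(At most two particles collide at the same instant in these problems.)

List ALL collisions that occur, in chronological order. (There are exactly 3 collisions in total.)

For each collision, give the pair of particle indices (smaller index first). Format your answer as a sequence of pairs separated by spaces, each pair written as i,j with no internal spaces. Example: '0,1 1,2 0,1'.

Answer: 0,1 1,2 0,1

Derivation:
Collision at t=1: particles 0 and 1 swap velocities; positions: p0=7 p1=7 p2=15; velocities now: v0=1 v1=2 v2=-1
Collision at t=11/3: particles 1 and 2 swap velocities; positions: p0=29/3 p1=37/3 p2=37/3; velocities now: v0=1 v1=-1 v2=2
Collision at t=5: particles 0 and 1 swap velocities; positions: p0=11 p1=11 p2=15; velocities now: v0=-1 v1=1 v2=2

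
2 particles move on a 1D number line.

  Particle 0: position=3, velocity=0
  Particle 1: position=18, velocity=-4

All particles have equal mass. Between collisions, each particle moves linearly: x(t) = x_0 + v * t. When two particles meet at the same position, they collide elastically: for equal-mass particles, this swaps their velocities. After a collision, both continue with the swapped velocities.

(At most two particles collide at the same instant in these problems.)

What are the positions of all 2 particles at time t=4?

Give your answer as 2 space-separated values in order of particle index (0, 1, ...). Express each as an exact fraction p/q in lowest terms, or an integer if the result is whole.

Answer: 2 3

Derivation:
Collision at t=15/4: particles 0 and 1 swap velocities; positions: p0=3 p1=3; velocities now: v0=-4 v1=0
Advance to t=4 (no further collisions before then); velocities: v0=-4 v1=0; positions = 2 3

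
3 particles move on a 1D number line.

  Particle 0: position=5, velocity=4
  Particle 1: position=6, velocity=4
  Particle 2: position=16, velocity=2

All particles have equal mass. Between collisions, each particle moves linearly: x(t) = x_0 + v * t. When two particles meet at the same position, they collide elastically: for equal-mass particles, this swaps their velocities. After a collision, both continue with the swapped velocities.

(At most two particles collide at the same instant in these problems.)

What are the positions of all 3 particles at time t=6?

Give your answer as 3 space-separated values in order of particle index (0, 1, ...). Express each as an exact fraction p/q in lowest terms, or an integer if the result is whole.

Collision at t=5: particles 1 and 2 swap velocities; positions: p0=25 p1=26 p2=26; velocities now: v0=4 v1=2 v2=4
Collision at t=11/2: particles 0 and 1 swap velocities; positions: p0=27 p1=27 p2=28; velocities now: v0=2 v1=4 v2=4
Advance to t=6 (no further collisions before then); velocities: v0=2 v1=4 v2=4; positions = 28 29 30

Answer: 28 29 30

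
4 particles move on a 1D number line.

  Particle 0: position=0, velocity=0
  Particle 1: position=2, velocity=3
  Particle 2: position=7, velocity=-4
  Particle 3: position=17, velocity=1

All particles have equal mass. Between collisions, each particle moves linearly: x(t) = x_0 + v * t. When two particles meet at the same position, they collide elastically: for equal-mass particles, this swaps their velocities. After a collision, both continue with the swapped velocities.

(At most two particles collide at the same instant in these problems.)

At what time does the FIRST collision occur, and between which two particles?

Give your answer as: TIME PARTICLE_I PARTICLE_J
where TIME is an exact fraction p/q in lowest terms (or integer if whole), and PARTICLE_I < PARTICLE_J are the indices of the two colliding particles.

Pair (0,1): pos 0,2 vel 0,3 -> not approaching (rel speed -3 <= 0)
Pair (1,2): pos 2,7 vel 3,-4 -> gap=5, closing at 7/unit, collide at t=5/7
Pair (2,3): pos 7,17 vel -4,1 -> not approaching (rel speed -5 <= 0)
Earliest collision: t=5/7 between 1 and 2

Answer: 5/7 1 2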